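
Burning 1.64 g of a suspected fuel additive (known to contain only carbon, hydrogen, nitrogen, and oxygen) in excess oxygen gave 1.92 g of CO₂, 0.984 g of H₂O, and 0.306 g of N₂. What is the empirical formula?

C2H5NO2

mol C = 1.92 g CO₂ ÷ 44.009 g/mol = 0.04363 mol
mol H = 2 × 0.984 g H₂O ÷ 18.015 g/mol = 0.1092 mol
mol N = 2 × 0.306 g N₂ ÷ 28.014 g/mol = 0.02185 mol
mass O = 1.64 − (0.5240 + 0.1101 + 0.3060) = 0.6999 g → mol O = 0.6999 ÷ 15.999 = 0.04374 mol
Divide by the smallest (0.02185 mol): C 1.997, H 5.001, N 1.000, O 2.002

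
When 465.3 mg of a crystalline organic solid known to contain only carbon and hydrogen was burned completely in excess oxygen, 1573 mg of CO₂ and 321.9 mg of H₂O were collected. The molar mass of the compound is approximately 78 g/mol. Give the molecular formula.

C6H6

mol C = 1.573 g CO₂ ÷ 44.009 g/mol = 0.035743 mol
mol H = 2 × 0.3219 g H₂O ÷ 18.015 g/mol = 0.035737 mol
Divide by the smallest (0.035737 mol): C 1.000, H 1.000
Empirical formula: CH
Empirical-formula mass = 13.02 g/mol; 78 ÷ 13.02 ≈ 6, so the molecular formula is C6H6.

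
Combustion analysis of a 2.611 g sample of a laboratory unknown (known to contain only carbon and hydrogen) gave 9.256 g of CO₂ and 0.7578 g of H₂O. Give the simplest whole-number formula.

mol C = 9.256 g CO₂ ÷ 44.009 g/mol = 0.21032 mol
mol H = 2 × 0.7578 g H₂O ÷ 18.015 g/mol = 0.084130 mol
Divide by the smallest (0.084130 mol): C 2.500, H 1.000
Multiplying each by 2 gives whole numbers: C 5.00, H 2.00

C5H2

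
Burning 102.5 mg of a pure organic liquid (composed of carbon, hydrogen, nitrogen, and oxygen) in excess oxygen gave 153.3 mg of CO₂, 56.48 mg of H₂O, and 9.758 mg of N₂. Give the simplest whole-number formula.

mol C = 0.1533 g CO₂ ÷ 44.009 g/mol = 0.0034834 mol
mol H = 2 × 0.05648 g H₂O ÷ 18.015 g/mol = 0.0062703 mol
mol N = 2 × 0.009758 g N₂ ÷ 28.014 g/mol = 0.00069665 mol
mass O = 0.1025 − (0.041839 + 0.0063205 + 0.0097580) = 0.044583 g → mol O = 0.044583 ÷ 15.999 = 0.0027866 mol
Divide by the smallest (0.00069665 mol): C 5.000, H 9.001, N 1.000, O 4.000

C5H9NO4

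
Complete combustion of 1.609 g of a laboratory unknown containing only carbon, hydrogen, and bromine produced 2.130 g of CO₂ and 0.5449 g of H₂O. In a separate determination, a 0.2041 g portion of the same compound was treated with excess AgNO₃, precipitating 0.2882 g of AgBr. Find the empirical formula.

C4H5Br

mol C = 2.130 g CO₂ ÷ 44.009 g/mol = 0.048399 mol
mol H = 2 × 0.5449 g H₂O ÷ 18.015 g/mol = 0.060494 mol
From the AgBr data: mol Br per gram of compound = (0.2882 ÷ 187.772) ÷ 0.2041 = 0.0075200 mol/g, so in the 1.609 g combustion sample mol Br = 0.012100 mol
Divide by the smallest (0.012100 mol): C 4.000, H 5.000, Br 1.000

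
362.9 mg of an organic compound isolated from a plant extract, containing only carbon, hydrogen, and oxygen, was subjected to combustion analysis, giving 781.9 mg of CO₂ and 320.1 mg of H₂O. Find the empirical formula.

C5H10O2

mol C = 0.7819 g CO₂ ÷ 44.009 g/mol = 0.017767 mol
mol H = 2 × 0.3201 g H₂O ÷ 18.015 g/mol = 0.035537 mol
mass O = 0.3629 − (0.21340 + 0.035821) = 0.11368 g → mol O = 0.11368 ÷ 15.999 = 0.0071055 mol
Divide by the smallest (0.0071055 mol): C 2.500, H 5.001, O 1.000
Multiplying each by 2 gives whole numbers: C 5.00, H 10.00, O 2.00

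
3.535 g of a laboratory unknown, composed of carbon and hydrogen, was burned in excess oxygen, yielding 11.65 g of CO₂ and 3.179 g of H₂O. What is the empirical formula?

C3H4

mol C = 11.65 g CO₂ ÷ 44.009 g/mol = 0.26472 mol
mol H = 2 × 3.179 g H₂O ÷ 18.015 g/mol = 0.35293 mol
Divide by the smallest (0.26472 mol): C 1.000, H 1.333
Multiplying each by 3 gives whole numbers: C 3.00, H 4.00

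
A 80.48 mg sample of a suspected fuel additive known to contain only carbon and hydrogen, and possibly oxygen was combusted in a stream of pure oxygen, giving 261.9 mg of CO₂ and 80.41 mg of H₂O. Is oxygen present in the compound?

mol C = 0.2619 g CO₂ ÷ 44.009 g/mol = 0.0059511 mol
mol H = 2 × 0.08041 g H₂O ÷ 18.015 g/mol = 0.0089270 mol
C and H together account for 0.080477 g — essentially the entire 0.08048 g sample — so the compound contains no oxygen.

no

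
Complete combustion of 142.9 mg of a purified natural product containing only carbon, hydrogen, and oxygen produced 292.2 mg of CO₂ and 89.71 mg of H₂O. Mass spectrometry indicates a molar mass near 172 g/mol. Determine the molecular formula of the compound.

C8H12O4

mol C = 0.2922 g CO₂ ÷ 44.009 g/mol = 0.0066396 mol
mol H = 2 × 0.08971 g H₂O ÷ 18.015 g/mol = 0.0099595 mol
mass O = 0.1429 − (0.079748 + 0.010039) = 0.053113 g → mol O = 0.053113 ÷ 15.999 = 0.0033198 mol
Divide by the smallest (0.0033198 mol): C 2.000, H 3.000, O 1.000
Empirical formula: C2H3O
Empirical-formula mass = 43.05 g/mol; 172 ÷ 43.05 ≈ 4, so the molecular formula is C8H12O4.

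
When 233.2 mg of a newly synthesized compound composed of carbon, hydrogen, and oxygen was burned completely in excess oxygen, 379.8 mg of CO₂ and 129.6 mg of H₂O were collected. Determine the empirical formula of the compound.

mol C = 0.3798 g CO₂ ÷ 44.009 g/mol = 0.0086301 mol
mol H = 2 × 0.1296 g H₂O ÷ 18.015 g/mol = 0.014388 mol
mass O = 0.2332 − (0.10366 + 0.014503) = 0.11504 g → mol O = 0.11504 ÷ 15.999 = 0.0071905 mol
Divide by the smallest (0.0071905 mol): C 1.200, H 2.001, O 1.000
Multiplying each by 5 gives whole numbers: C 6.00, H 10.00, O 5.00

C6H10O5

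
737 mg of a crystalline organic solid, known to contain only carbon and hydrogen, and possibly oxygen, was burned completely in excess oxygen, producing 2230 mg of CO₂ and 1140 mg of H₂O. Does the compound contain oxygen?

mol C = 2.23 g CO₂ ÷ 44.009 g/mol = 0.05067 mol
mol H = 2 × 1.14 g H₂O ÷ 18.015 g/mol = 0.1266 mol
C and H together account for 0.7362 g — essentially the entire 0.737 g sample — so the compound contains no oxygen.

no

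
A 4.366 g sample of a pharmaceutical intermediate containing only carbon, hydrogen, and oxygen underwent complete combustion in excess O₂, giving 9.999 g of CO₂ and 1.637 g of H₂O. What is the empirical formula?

mol C = 9.999 g CO₂ ÷ 44.009 g/mol = 0.22720 mol
mol H = 2 × 1.637 g H₂O ÷ 18.015 g/mol = 0.18174 mol
mass O = 4.366 − (2.7289 + 0.18319) = 1.4539 g → mol O = 1.4539 ÷ 15.999 = 0.090872 mol
Divide by the smallest (0.090872 mol): C 2.500, H 2.000, O 1.000
Multiplying each by 2 gives whole numbers: C 5.00, H 4.00, O 2.00

C5H4O2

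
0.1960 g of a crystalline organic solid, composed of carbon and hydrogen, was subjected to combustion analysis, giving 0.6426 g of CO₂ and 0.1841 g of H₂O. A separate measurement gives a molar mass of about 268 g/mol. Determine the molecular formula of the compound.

C20H28

mol C = 0.6426 g CO₂ ÷ 44.009 g/mol = 0.014602 mol
mol H = 2 × 0.1841 g H₂O ÷ 18.015 g/mol = 0.020439 mol
Divide by the smallest (0.014602 mol): C 1.000, H 1.400
Multiplying each by 5 gives whole numbers: C 5.00, H 7.00
Empirical formula: C5H7
Empirical-formula mass = 67.11 g/mol; 268 ÷ 67.11 ≈ 4, so the molecular formula is C20H28.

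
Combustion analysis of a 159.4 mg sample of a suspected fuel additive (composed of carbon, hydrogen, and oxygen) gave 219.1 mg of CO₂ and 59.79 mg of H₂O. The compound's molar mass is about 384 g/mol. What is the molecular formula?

mol C = 0.2191 g CO₂ ÷ 44.009 g/mol = 0.0049785 mol
mol H = 2 × 0.05979 g H₂O ÷ 18.015 g/mol = 0.0066378 mol
mass O = 0.1594 − (0.059797 + 0.0066909) = 0.092912 g → mol O = 0.092912 ÷ 15.999 = 0.0058074 mol
Divide by the smallest (0.0049785 mol): C 1.000, H 1.333, O 1.166
Multiplying each by 6 gives whole numbers: C 6.00, H 8.00, O 7.00
Empirical formula: C6H8O7
Empirical-formula mass = 192.12 g/mol; 384 ÷ 192.12 ≈ 2, so the molecular formula is C12H16O14.

C12H16O14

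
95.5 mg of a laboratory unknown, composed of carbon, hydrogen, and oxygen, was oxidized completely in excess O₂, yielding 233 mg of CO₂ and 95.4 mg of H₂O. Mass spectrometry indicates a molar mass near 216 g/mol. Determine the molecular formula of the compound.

mol C = 0.233 g CO₂ ÷ 44.009 g/mol = 0.005294 mol
mol H = 2 × 0.0954 g H₂O ÷ 18.015 g/mol = 0.01059 mol
mass O = 0.0955 − (0.06359 + 0.01068) = 0.02123 g → mol O = 0.02123 ÷ 15.999 = 0.001327 mol
Divide by the smallest (0.001327 mol): C 3.989, H 7.980, O 1.000
Empirical formula: C4H8O
Empirical-formula mass = 72.11 g/mol; 216 ÷ 72.11 ≈ 3, so the molecular formula is C12H24O3.

C12H24O3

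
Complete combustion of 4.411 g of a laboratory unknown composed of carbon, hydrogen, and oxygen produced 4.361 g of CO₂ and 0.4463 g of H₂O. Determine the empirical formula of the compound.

C2HO4

mol C = 4.361 g CO₂ ÷ 44.009 g/mol = 0.099093 mol
mol H = 2 × 0.4463 g H₂O ÷ 18.015 g/mol = 0.049548 mol
mass O = 4.411 − (1.1902 + 0.049944) = 3.1708 g → mol O = 3.1708 ÷ 15.999 = 0.19819 mol
Divide by the smallest (0.049548 mol): C 2.000, H 1.000, O 4.000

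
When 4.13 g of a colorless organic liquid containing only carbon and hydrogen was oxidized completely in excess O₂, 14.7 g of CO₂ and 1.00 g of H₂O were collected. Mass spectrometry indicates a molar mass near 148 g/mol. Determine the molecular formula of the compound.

C12H4

mol C = 14.7 g CO₂ ÷ 44.009 g/mol = 0.3340 mol
mol H = 2 × 1.00 g H₂O ÷ 18.015 g/mol = 0.1110 mol
Divide by the smallest (0.1110 mol): C 3.009, H 1.000
Empirical formula: C3H
Empirical-formula mass = 37.04 g/mol; 148 ÷ 37.04 ≈ 4, so the molecular formula is C12H4.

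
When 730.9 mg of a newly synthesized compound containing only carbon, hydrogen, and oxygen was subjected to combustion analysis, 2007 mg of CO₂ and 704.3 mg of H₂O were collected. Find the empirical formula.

C7H12O

mol C = 2.007 g CO₂ ÷ 44.009 g/mol = 0.045604 mol
mol H = 2 × 0.7043 g H₂O ÷ 18.015 g/mol = 0.078190 mol
mass O = 0.7309 − (0.54775 + 0.078816) = 0.10433 g → mol O = 0.10433 ÷ 15.999 = 0.0065211 mol
Divide by the smallest (0.0065211 mol): C 6.993, H 11.990, O 1.000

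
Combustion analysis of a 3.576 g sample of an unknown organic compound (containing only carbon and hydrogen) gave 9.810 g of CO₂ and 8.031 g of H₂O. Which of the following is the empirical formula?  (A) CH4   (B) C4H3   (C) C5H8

(A) CH4

mol C = 9.810 g CO₂ ÷ 44.009 g/mol = 0.22291 mol
mol H = 2 × 8.031 g H₂O ÷ 18.015 g/mol = 0.89159 mol
Divide by the smallest (0.22291 mol): C 1.000, H 4.000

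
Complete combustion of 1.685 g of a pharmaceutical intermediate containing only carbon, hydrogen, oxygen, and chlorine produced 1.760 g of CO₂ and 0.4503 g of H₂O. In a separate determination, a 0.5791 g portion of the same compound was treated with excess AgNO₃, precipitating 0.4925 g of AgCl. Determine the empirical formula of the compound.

mol C = 1.760 g CO₂ ÷ 44.009 g/mol = 0.039992 mol
mol H = 2 × 0.4503 g H₂O ÷ 18.015 g/mol = 0.049992 mol
From the AgCl data: mol Cl per gram of compound = (0.4925 ÷ 143.318) ÷ 0.5791 = 0.0059341 mol/g, so in the 1.685 g combustion sample mol Cl = 0.0099989 mol
mass O = 1.685 − (0.48034 + 0.050392 + 0.35446) = 0.79981 g → mol O = 0.79981 ÷ 15.999 = 0.049991 mol
Divide by the smallest (0.0099989 mol): C 4.000, H 5.000, Cl 1.000, O 5.000

C4H5ClO5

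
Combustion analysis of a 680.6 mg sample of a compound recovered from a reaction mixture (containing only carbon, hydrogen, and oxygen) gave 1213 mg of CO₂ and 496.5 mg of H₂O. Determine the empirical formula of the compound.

mol C = 1.213 g CO₂ ÷ 44.009 g/mol = 0.027563 mol
mol H = 2 × 0.4965 g H₂O ÷ 18.015 g/mol = 0.055121 mol
mass O = 0.6806 − (0.33105 + 0.055562) = 0.29398 g → mol O = 0.29398 ÷ 15.999 = 0.018375 mol
Divide by the smallest (0.018375 mol): C 1.500, H 3.000, O 1.000
Multiplying each by 2 gives whole numbers: C 3.00, H 6.00, O 2.00

C3H6O2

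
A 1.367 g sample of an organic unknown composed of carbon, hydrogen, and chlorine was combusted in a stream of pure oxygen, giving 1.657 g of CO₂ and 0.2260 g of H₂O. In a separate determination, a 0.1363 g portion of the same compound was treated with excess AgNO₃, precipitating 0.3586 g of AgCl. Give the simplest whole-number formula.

C3H2Cl2

mol C = 1.657 g CO₂ ÷ 44.009 g/mol = 0.037651 mol
mol H = 2 × 0.2260 g H₂O ÷ 18.015 g/mol = 0.025090 mol
From the AgCl data: mol Cl per gram of compound = (0.3586 ÷ 143.318) ÷ 0.1363 = 0.018358 mol/g, so in the 1.367 g combustion sample mol Cl = 0.025095 mol
Divide by the smallest (0.025090 mol): C 1.501, H 1.000, Cl 1.000
Multiplying each by 2 gives whole numbers: C 3.00, H 2.00, Cl 2.00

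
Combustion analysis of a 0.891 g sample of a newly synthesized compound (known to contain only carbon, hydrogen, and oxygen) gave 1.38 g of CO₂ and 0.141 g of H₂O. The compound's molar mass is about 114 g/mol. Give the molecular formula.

mol C = 1.38 g CO₂ ÷ 44.009 g/mol = 0.03136 mol
mol H = 2 × 0.141 g H₂O ÷ 18.015 g/mol = 0.01565 mol
mass O = 0.891 − (0.3766 + 0.01578) = 0.4986 g → mol O = 0.4986 ÷ 15.999 = 0.03116 mol
Divide by the smallest (0.01565 mol): C 2.003, H 1.000, O 1.991
Empirical formula: C2HO2
Empirical-formula mass = 57.03 g/mol; 114 ÷ 57.03 ≈ 2, so the molecular formula is C4H2O4.

C4H2O4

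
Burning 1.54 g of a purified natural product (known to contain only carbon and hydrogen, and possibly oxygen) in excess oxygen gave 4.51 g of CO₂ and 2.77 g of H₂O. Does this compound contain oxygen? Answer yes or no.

mol C = 4.51 g CO₂ ÷ 44.009 g/mol = 0.1025 mol
mol H = 2 × 2.77 g H₂O ÷ 18.015 g/mol = 0.3075 mol
C and H together account for 1.541 g — essentially the entire 1.54 g sample — so the compound contains no oxygen.

no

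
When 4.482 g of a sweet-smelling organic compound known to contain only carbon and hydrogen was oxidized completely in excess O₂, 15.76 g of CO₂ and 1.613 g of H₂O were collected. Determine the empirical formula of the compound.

C2H

mol C = 15.76 g CO₂ ÷ 44.009 g/mol = 0.35811 mol
mol H = 2 × 1.613 g H₂O ÷ 18.015 g/mol = 0.17907 mol
Divide by the smallest (0.17907 mol): C 2.000, H 1.000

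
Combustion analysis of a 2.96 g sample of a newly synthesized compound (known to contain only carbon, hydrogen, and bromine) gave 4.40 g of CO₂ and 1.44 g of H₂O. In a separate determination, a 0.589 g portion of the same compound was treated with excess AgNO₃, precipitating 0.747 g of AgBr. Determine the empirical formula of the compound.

mol C = 4.40 g CO₂ ÷ 44.009 g/mol = 0.09998 mol
mol H = 2 × 1.44 g H₂O ÷ 18.015 g/mol = 0.1599 mol
From the AgBr data: mol Br per gram of compound = (0.747 ÷ 187.772) ÷ 0.589 = 0.006754 mol/g, so in the 2.96 g combustion sample mol Br = 0.01999 mol
Divide by the smallest (0.01999 mol): C 5.001, H 7.996, Br 1.000

C5H8Br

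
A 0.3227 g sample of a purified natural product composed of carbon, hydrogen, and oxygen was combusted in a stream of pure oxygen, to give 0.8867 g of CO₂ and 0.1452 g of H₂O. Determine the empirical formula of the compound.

C5H4O

mol C = 0.8867 g CO₂ ÷ 44.009 g/mol = 0.020148 mol
mol H = 2 × 0.1452 g H₂O ÷ 18.015 g/mol = 0.016120 mol
mass O = 0.3227 − (0.24200 + 0.016249) = 0.064452 g → mol O = 0.064452 ÷ 15.999 = 0.0040285 mol
Divide by the smallest (0.0040285 mol): C 5.001, H 4.001, O 1.000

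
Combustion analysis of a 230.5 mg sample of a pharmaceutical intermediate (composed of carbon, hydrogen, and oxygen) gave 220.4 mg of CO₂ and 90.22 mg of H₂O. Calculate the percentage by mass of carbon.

26.10%

mol C = 0.2204 g CO₂ ÷ 44.009 g/mol = 0.0050081 mol
mol H = 2 × 0.09022 g H₂O ÷ 18.015 g/mol = 0.010016 mol
mass O = 0.2305 − (0.060152 + 0.010096) = 0.16025 g → mol O = 0.16025 ÷ 15.999 = 0.010016 mol
mass % C = 0.060152 g ÷ 0.2305 g × 100%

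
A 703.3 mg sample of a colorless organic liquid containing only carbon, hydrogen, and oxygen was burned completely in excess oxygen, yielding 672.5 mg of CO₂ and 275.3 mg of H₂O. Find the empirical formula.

CH2O2

mol C = 0.6725 g CO₂ ÷ 44.009 g/mol = 0.015281 mol
mol H = 2 × 0.2753 g H₂O ÷ 18.015 g/mol = 0.030563 mol
mass O = 0.7033 − (0.18354 + 0.030808) = 0.48895 g → mol O = 0.48895 ÷ 15.999 = 0.030561 mol
Divide by the smallest (0.015281 mol): C 1.000, H 2.000, O 2.000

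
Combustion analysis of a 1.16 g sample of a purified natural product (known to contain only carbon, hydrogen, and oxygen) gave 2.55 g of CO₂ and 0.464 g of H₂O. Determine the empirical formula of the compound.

C9H8O4

mol C = 2.55 g CO₂ ÷ 44.009 g/mol = 0.05794 mol
mol H = 2 × 0.464 g H₂O ÷ 18.015 g/mol = 0.05151 mol
mass O = 1.16 − (0.6959 + 0.05192) = 0.4121 g → mol O = 0.4121 ÷ 15.999 = 0.02576 mol
Divide by the smallest (0.02576 mol): C 2.249, H 2.000, O 1.000
Multiplying each by 4 gives whole numbers: C 9.00, H 8.00, O 4.00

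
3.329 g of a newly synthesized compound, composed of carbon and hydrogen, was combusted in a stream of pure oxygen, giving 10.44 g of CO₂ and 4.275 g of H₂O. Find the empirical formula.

mol C = 10.44 g CO₂ ÷ 44.009 g/mol = 0.23722 mol
mol H = 2 × 4.275 g H₂O ÷ 18.015 g/mol = 0.47460 mol
Divide by the smallest (0.23722 mol): C 1.000, H 2.001

CH2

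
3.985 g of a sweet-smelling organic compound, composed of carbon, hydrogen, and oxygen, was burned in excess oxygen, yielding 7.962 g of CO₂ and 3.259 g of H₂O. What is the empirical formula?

mol C = 7.962 g CO₂ ÷ 44.009 g/mol = 0.18092 mol
mol H = 2 × 3.259 g H₂O ÷ 18.015 g/mol = 0.36181 mol
mass O = 3.985 − (2.1730 + 0.36470) = 1.4473 g → mol O = 1.4473 ÷ 15.999 = 0.090462 mol
Divide by the smallest (0.090462 mol): C 2.000, H 4.000, O 1.000

C2H4O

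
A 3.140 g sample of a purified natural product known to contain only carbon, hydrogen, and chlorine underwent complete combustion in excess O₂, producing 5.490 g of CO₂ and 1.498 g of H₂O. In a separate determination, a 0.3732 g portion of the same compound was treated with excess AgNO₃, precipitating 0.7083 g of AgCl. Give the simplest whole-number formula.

C3H4Cl

mol C = 5.490 g CO₂ ÷ 44.009 g/mol = 0.12475 mol
mol H = 2 × 1.498 g H₂O ÷ 18.015 g/mol = 0.16631 mol
From the AgCl data: mol Cl per gram of compound = (0.7083 ÷ 143.318) ÷ 0.3732 = 0.013243 mol/g, so in the 3.140 g combustion sample mol Cl = 0.041582 mol
Divide by the smallest (0.041582 mol): C 3.000, H 3.999, Cl 1.000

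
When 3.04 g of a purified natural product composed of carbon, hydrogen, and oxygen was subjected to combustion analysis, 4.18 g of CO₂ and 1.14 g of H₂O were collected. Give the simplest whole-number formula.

C6H8O7

mol C = 4.18 g CO₂ ÷ 44.009 g/mol = 0.09498 mol
mol H = 2 × 1.14 g H₂O ÷ 18.015 g/mol = 0.1266 mol
mass O = 3.04 − (1.141 + 0.1276) = 1.772 g → mol O = 1.772 ÷ 15.999 = 0.1107 mol
Divide by the smallest (0.09498 mol): C 1.000, H 1.332, O 1.166
Multiplying each by 6 gives whole numbers: C 6.00, H 7.99, O 7.00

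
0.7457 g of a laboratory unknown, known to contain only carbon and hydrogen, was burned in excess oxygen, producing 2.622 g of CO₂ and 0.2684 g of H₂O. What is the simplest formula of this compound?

mol C = 2.622 g CO₂ ÷ 44.009 g/mol = 0.059579 mol
mol H = 2 × 0.2684 g H₂O ÷ 18.015 g/mol = 0.029797 mol
Divide by the smallest (0.029797 mol): C 1.999, H 1.000

C2H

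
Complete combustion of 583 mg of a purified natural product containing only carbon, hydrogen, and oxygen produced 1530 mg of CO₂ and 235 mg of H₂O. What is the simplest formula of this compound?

C4H3O

mol C = 1.53 g CO₂ ÷ 44.009 g/mol = 0.03477 mol
mol H = 2 × 0.235 g H₂O ÷ 18.015 g/mol = 0.02609 mol
mass O = 0.583 − (0.4176 + 0.02630) = 0.1391 g → mol O = 0.1391 ÷ 15.999 = 0.008696 mol
Divide by the smallest (0.008696 mol): C 3.998, H 3.000, O 1.000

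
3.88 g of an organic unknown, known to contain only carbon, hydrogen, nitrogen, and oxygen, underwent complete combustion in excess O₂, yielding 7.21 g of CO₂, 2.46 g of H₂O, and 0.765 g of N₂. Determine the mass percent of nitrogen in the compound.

19.7%

mol C = 7.21 g CO₂ ÷ 44.009 g/mol = 0.1638 mol
mol H = 2 × 2.46 g H₂O ÷ 18.015 g/mol = 0.2731 mol
mol N = 2 × 0.765 g N₂ ÷ 28.014 g/mol = 0.05462 mol
mass O = 3.88 − (1.968 + 0.2753 + 0.7650) = 0.8719 g → mol O = 0.8719 ÷ 15.999 = 0.05450 mol
mass % N = 0.7650 g ÷ 3.88 g × 100%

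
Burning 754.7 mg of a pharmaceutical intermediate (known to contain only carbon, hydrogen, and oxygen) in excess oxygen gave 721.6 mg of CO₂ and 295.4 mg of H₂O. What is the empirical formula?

CH2O2

mol C = 0.7216 g CO₂ ÷ 44.009 g/mol = 0.016397 mol
mol H = 2 × 0.2954 g H₂O ÷ 18.015 g/mol = 0.032795 mol
mass O = 0.7547 − (0.19694 + 0.033057) = 0.52470 g → mol O = 0.52470 ÷ 15.999 = 0.032796 mol
Divide by the smallest (0.016397 mol): C 1.000, H 2.000, O 2.000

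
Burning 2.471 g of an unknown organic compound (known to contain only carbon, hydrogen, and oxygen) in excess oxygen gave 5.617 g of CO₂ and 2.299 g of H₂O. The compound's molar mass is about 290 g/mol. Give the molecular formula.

C15H30O5

mol C = 5.617 g CO₂ ÷ 44.009 g/mol = 0.12763 mol
mol H = 2 × 2.299 g H₂O ÷ 18.015 g/mol = 0.25523 mol
mass O = 2.471 − (1.5330 + 0.25727) = 0.68073 g → mol O = 0.68073 ÷ 15.999 = 0.042548 mol
Divide by the smallest (0.042548 mol): C 3.000, H 5.999, O 1.000
Empirical formula: C3H6O
Empirical-formula mass = 58.08 g/mol; 290 ÷ 58.08 ≈ 5, so the molecular formula is C15H30O5.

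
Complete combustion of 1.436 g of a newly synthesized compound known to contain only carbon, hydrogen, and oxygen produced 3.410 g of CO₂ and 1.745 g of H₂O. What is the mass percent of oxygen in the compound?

21.59%

mol C = 3.410 g CO₂ ÷ 44.009 g/mol = 0.077484 mol
mol H = 2 × 1.745 g H₂O ÷ 18.015 g/mol = 0.19373 mol
mass O = 1.436 − (0.93066 + 0.19528) = 0.31006 g → mol O = 0.31006 ÷ 15.999 = 0.019380 mol
mass % O = 0.31006 g ÷ 1.436 g × 100%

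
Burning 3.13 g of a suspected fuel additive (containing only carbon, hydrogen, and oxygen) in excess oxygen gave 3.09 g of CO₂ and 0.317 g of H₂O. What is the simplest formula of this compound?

mol C = 3.09 g CO₂ ÷ 44.009 g/mol = 0.07021 mol
mol H = 2 × 0.317 g H₂O ÷ 18.015 g/mol = 0.03519 mol
mass O = 3.13 − (0.8433 + 0.03547) = 2.251 g → mol O = 2.251 ÷ 15.999 = 0.1407 mol
Divide by the smallest (0.03519 mol): C 1.995, H 1.000, O 3.998

C2HO4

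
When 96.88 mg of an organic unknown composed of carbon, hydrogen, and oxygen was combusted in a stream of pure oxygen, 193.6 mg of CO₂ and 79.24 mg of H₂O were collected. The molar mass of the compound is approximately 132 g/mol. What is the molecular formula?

C6H12O3

mol C = 0.1936 g CO₂ ÷ 44.009 g/mol = 0.0043991 mol
mol H = 2 × 0.07924 g H₂O ÷ 18.015 g/mol = 0.0087971 mol
mass O = 0.09688 − (0.052838 + 0.0088675) = 0.035175 g → mol O = 0.035175 ÷ 15.999 = 0.0021986 mol
Divide by the smallest (0.0021986 mol): C 2.001, H 4.001, O 1.000
Empirical formula: C2H4O
Empirical-formula mass = 44.05 g/mol; 132 ÷ 44.05 ≈ 3, so the molecular formula is C6H12O3.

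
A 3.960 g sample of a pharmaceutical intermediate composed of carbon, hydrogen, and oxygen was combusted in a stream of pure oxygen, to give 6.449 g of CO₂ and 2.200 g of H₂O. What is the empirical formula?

mol C = 6.449 g CO₂ ÷ 44.009 g/mol = 0.14654 mol
mol H = 2 × 2.200 g H₂O ÷ 18.015 g/mol = 0.24424 mol
mass O = 3.960 − (1.7601 + 0.24619) = 1.9537 g → mol O = 1.9537 ÷ 15.999 = 0.12212 mol
Divide by the smallest (0.12212 mol): C 1.200, H 2.000, O 1.000
Multiplying each by 5 gives whole numbers: C 6.00, H 10.00, O 5.00

C6H10O5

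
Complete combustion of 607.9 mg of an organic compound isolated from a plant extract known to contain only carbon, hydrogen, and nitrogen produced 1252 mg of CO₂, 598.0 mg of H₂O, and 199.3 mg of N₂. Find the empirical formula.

C6H14N3

mol C = 1.252 g CO₂ ÷ 44.009 g/mol = 0.028449 mol
mol H = 2 × 0.5980 g H₂O ÷ 18.015 g/mol = 0.066389 mol
mol N = 2 × 0.1993 g N₂ ÷ 28.014 g/mol = 0.014229 mol
Divide by the smallest (0.014229 mol): C 1.999, H 4.666, N 1.000
Multiplying each by 3 gives whole numbers: C 6.00, H 14.00, N 3.00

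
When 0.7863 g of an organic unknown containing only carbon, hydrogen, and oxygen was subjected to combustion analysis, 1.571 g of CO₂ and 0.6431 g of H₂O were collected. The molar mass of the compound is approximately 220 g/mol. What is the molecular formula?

mol C = 1.571 g CO₂ ÷ 44.009 g/mol = 0.035697 mol
mol H = 2 × 0.6431 g H₂O ÷ 18.015 g/mol = 0.071396 mol
mass O = 0.7863 − (0.42876 + 0.071967) = 0.28557 g → mol O = 0.28557 ÷ 15.999 = 0.017849 mol
Divide by the smallest (0.017849 mol): C 2.000, H 4.000, O 1.000
Empirical formula: C2H4O
Empirical-formula mass = 44.05 g/mol; 220 ÷ 44.05 ≈ 5, so the molecular formula is C10H20O5.

C10H20O5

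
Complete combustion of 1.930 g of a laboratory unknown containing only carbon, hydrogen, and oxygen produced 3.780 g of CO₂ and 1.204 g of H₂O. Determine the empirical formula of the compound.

C9H14O5

mol C = 3.780 g CO₂ ÷ 44.009 g/mol = 0.085892 mol
mol H = 2 × 1.204 g H₂O ÷ 18.015 g/mol = 0.13367 mol
mass O = 1.930 − (1.0316 + 0.13474) = 0.76362 g → mol O = 0.76362 ÷ 15.999 = 0.047729 mol
Divide by the smallest (0.047729 mol): C 1.800, H 2.801, O 1.000
Multiplying each by 5 gives whole numbers: C 9.00, H 14.00, O 5.00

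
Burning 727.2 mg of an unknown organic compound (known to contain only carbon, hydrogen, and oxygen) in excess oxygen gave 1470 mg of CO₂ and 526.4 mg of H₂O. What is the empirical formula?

C4H7O2

mol C = 1.470 g CO₂ ÷ 44.009 g/mol = 0.033402 mol
mol H = 2 × 0.5264 g H₂O ÷ 18.015 g/mol = 0.058440 mol
mass O = 0.7272 − (0.40119 + 0.058908) = 0.26710 g → mol O = 0.26710 ÷ 15.999 = 0.016695 mol
Divide by the smallest (0.016695 mol): C 2.001, H 3.501, O 1.000
Multiplying each by 2 gives whole numbers: C 4.00, H 7.00, O 2.00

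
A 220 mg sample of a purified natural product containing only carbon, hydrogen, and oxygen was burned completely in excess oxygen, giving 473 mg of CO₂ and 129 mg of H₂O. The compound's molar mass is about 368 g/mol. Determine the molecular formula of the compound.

C18H24O8

mol C = 0.473 g CO₂ ÷ 44.009 g/mol = 0.01075 mol
mol H = 2 × 0.129 g H₂O ÷ 18.015 g/mol = 0.01432 mol
mass O = 0.220 − (0.1291 + 0.01444) = 0.07647 g → mol O = 0.07647 ÷ 15.999 = 0.004780 mol
Divide by the smallest (0.004780 mol): C 2.249, H 2.996, O 1.000
Multiplying each by 4 gives whole numbers: C 8.99, H 11.98, O 4.00
Empirical formula: C9H12O4
Empirical-formula mass = 184.19 g/mol; 368 ÷ 184.19 ≈ 2, so the molecular formula is C18H24O8.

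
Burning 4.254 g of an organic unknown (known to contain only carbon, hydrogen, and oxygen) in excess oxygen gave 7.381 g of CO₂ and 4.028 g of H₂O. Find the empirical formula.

mol C = 7.381 g CO₂ ÷ 44.009 g/mol = 0.16772 mol
mol H = 2 × 4.028 g H₂O ÷ 18.015 g/mol = 0.44718 mol
mass O = 4.254 − (2.0144 + 0.45076) = 1.7888 g → mol O = 1.7888 ÷ 15.999 = 0.11181 mol
Divide by the smallest (0.11181 mol): C 1.500, H 4.000, O 1.000
Multiplying each by 2 gives whole numbers: C 3.00, H 8.00, O 2.00

C3H8O2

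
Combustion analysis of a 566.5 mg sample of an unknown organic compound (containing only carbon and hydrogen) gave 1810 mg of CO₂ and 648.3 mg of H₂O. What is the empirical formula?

mol C = 1.810 g CO₂ ÷ 44.009 g/mol = 0.041128 mol
mol H = 2 × 0.6483 g H₂O ÷ 18.015 g/mol = 0.071973 mol
Divide by the smallest (0.041128 mol): C 1.000, H 1.750
Multiplying each by 4 gives whole numbers: C 4.00, H 7.00

C4H7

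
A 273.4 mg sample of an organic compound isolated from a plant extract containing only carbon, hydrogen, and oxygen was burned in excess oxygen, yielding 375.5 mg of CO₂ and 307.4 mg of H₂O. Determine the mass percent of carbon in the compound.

37.48%

mol C = 0.3755 g CO₂ ÷ 44.009 g/mol = 0.0085323 mol
mol H = 2 × 0.3074 g H₂O ÷ 18.015 g/mol = 0.034127 mol
mass O = 0.2734 − (0.10248 + 0.034400) = 0.13652 g → mol O = 0.13652 ÷ 15.999 = 0.0085329 mol
mass % C = 0.10248 g ÷ 0.2734 g × 100%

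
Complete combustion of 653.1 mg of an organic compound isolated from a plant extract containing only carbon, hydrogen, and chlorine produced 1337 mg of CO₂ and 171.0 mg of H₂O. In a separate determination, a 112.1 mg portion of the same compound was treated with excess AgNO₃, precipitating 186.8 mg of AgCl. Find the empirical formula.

mol C = 1.337 g CO₂ ÷ 44.009 g/mol = 0.030380 mol
mol H = 2 × 0.1710 g H₂O ÷ 18.015 g/mol = 0.018984 mol
From the AgCl data: mol Cl per gram of compound = (0.1868 ÷ 143.318) ÷ 0.1121 = 0.011627 mol/g, so in the 0.6531 g combustion sample mol Cl = 0.0075936 mol
Divide by the smallest (0.0075936 mol): C 4.001, H 2.500, Cl 1.000
Multiplying each by 2 gives whole numbers: C 8.00, H 5.00, Cl 2.00

C8H5Cl2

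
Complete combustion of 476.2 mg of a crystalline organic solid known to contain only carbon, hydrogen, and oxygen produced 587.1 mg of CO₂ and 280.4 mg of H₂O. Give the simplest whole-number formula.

mol C = 0.5871 g CO₂ ÷ 44.009 g/mol = 0.013340 mol
mol H = 2 × 0.2804 g H₂O ÷ 18.015 g/mol = 0.031130 mol
mass O = 0.4762 − (0.16023 + 0.031379) = 0.28459 g → mol O = 0.28459 ÷ 15.999 = 0.017788 mol
Divide by the smallest (0.013340 mol): C 1.000, H 2.333, O 1.333
Multiplying each by 3 gives whole numbers: C 3.00, H 7.00, O 4.00

C3H7O4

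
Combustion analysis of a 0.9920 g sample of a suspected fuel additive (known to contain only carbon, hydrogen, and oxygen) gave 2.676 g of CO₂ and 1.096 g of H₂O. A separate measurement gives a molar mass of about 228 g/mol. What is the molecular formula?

mol C = 2.676 g CO₂ ÷ 44.009 g/mol = 0.060806 mol
mol H = 2 × 1.096 g H₂O ÷ 18.015 g/mol = 0.12168 mol
mass O = 0.9920 − (0.73034 + 0.12265) = 0.13901 g → mol O = 0.13901 ÷ 15.999 = 0.0086888 mol
Divide by the smallest (0.0086888 mol): C 6.998, H 14.004, O 1.000
Empirical formula: C7H14O
Empirical-formula mass = 114.19 g/mol; 228 ÷ 114.19 ≈ 2, so the molecular formula is C14H28O2.

C14H28O2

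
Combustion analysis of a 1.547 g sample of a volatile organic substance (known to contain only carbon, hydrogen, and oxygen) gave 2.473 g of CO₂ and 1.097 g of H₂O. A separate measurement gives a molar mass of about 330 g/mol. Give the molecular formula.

C12H26O10

mol C = 2.473 g CO₂ ÷ 44.009 g/mol = 0.056193 mol
mol H = 2 × 1.097 g H₂O ÷ 18.015 g/mol = 0.12179 mol
mass O = 1.547 − (0.67493 + 0.12276) = 0.74930 g → mol O = 0.74930 ÷ 15.999 = 0.046834 mol
Divide by the smallest (0.046834 mol): C 1.200, H 2.600, O 1.000
Multiplying each by 5 gives whole numbers: C 6.00, H 13.00, O 5.00
Empirical formula: C6H13O5
Empirical-formula mass = 165.17 g/mol; 330 ÷ 165.17 ≈ 2, so the molecular formula is C12H26O10.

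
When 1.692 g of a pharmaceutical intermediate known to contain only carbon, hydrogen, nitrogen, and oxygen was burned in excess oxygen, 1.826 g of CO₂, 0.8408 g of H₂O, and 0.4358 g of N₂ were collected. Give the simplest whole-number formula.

mol C = 1.826 g CO₂ ÷ 44.009 g/mol = 0.041492 mol
mol H = 2 × 0.8408 g H₂O ÷ 18.015 g/mol = 0.093344 mol
mol N = 2 × 0.4358 g N₂ ÷ 28.014 g/mol = 0.031113 mol
mass O = 1.692 − (0.49835 + 0.094091 + 0.43580) = 0.66375 g → mol O = 0.66375 ÷ 15.999 = 0.041487 mol
Divide by the smallest (0.031113 mol): C 1.334, H 3.000, N 1.000, O 1.333
Multiplying each by 3 gives whole numbers: C 4.00, H 9.00, N 3.00, O 4.00

C4H9N3O4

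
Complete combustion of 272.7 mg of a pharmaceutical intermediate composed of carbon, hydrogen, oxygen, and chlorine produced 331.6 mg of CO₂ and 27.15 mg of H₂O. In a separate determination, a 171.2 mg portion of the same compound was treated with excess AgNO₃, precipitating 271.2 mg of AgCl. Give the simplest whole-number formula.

mol C = 0.3316 g CO₂ ÷ 44.009 g/mol = 0.0075348 mol
mol H = 2 × 0.02715 g H₂O ÷ 18.015 g/mol = 0.0030142 mol
From the AgCl data: mol Cl per gram of compound = (0.2712 ÷ 143.318) ÷ 0.1712 = 0.011053 mol/g, so in the 0.2727 g combustion sample mol Cl = 0.0030142 mol
mass O = 0.2727 − (0.090501 + 0.0030383 + 0.10685) = 0.072308 g → mol O = 0.072308 ÷ 15.999 = 0.0045195 mol
Divide by the smallest (0.0030142 mol): C 2.500, H 1.000, Cl 1.000, O 1.499
Multiplying each by 2 gives whole numbers: C 5.00, H 2.00, Cl 2.00, O 3.00

C5H2Cl2O3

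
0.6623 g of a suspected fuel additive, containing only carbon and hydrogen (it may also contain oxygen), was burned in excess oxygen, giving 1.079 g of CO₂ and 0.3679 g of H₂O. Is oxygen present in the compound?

mol C = 1.079 g CO₂ ÷ 44.009 g/mol = 0.024518 mol
mol H = 2 × 0.3679 g H₂O ÷ 18.015 g/mol = 0.040844 mol
C and H account for only 0.33565 g of the 0.6623 g sample; the remaining 0.32665 g must be oxygen.

yes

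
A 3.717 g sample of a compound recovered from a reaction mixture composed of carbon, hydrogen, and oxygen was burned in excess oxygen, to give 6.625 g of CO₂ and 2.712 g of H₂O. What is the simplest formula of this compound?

C3H6O2

mol C = 6.625 g CO₂ ÷ 44.009 g/mol = 0.15054 mol
mol H = 2 × 2.712 g H₂O ÷ 18.015 g/mol = 0.30108 mol
mass O = 3.717 − (1.8081 + 0.30349) = 1.6054 g → mol O = 1.6054 ÷ 15.999 = 0.10034 mol
Divide by the smallest (0.10034 mol): C 1.500, H 3.001, O 1.000
Multiplying each by 2 gives whole numbers: C 3.00, H 6.00, O 2.00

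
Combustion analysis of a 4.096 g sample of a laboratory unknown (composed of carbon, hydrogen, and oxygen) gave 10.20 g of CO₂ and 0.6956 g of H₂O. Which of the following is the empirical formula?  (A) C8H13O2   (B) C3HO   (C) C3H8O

(B) C3HO

mol C = 10.20 g CO₂ ÷ 44.009 g/mol = 0.23177 mol
mol H = 2 × 0.6956 g H₂O ÷ 18.015 g/mol = 0.077225 mol
mass O = 4.096 − (2.7838 + 0.077842) = 1.2344 g → mol O = 1.2344 ÷ 15.999 = 0.077152 mol
Divide by the smallest (0.077152 mol): C 3.004, H 1.001, O 1.000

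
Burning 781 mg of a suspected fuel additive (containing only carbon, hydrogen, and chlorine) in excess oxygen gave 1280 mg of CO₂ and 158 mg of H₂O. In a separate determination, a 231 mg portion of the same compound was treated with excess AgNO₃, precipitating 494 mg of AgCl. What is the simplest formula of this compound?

mol C = 1.28 g CO₂ ÷ 44.009 g/mol = 0.02908 mol
mol H = 2 × 0.158 g H₂O ÷ 18.015 g/mol = 0.01754 mol
From the AgCl data: mol Cl per gram of compound = (0.494 ÷ 143.318) ÷ 0.231 = 0.01492 mol/g, so in the 0.781 g combustion sample mol Cl = 0.01165 mol
Divide by the smallest (0.01165 mol): C 2.496, H 1.505, Cl 1.000
Multiplying each by 2 gives whole numbers: C 4.99, H 3.01, Cl 2.00

C5H3Cl2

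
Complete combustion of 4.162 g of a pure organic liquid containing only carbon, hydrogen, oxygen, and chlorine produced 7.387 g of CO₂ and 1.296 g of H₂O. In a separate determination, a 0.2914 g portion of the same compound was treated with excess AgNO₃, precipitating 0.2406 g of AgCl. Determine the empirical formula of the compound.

mol C = 7.387 g CO₂ ÷ 44.009 g/mol = 0.16785 mol
mol H = 2 × 1.296 g H₂O ÷ 18.015 g/mol = 0.14388 mol
From the AgCl data: mol Cl per gram of compound = (0.2406 ÷ 143.318) ÷ 0.2914 = 0.0057611 mol/g, so in the 4.162 g combustion sample mol Cl = 0.023978 mol
mass O = 4.162 − (2.0161 + 0.14503 + 0.85001) = 1.1509 g → mol O = 1.1509 ÷ 15.999 = 0.071935 mol
Divide by the smallest (0.023978 mol): C 7.000, H 6.001, Cl 1.000, O 3.000

C7H6ClO3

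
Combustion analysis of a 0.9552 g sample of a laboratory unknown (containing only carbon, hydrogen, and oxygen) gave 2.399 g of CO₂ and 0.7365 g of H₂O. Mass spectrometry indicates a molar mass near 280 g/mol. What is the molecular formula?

mol C = 2.399 g CO₂ ÷ 44.009 g/mol = 0.054512 mol
mol H = 2 × 0.7365 g H₂O ÷ 18.015 g/mol = 0.081765 mol
mass O = 0.9552 − (0.65474 + 0.082419) = 0.21804 g → mol O = 0.21804 ÷ 15.999 = 0.013628 mol
Divide by the smallest (0.013628 mol): C 4.000, H 6.000, O 1.000
Empirical formula: C4H6O
Empirical-formula mass = 70.09 g/mol; 280 ÷ 70.09 ≈ 4, so the molecular formula is C16H24O4.

C16H24O4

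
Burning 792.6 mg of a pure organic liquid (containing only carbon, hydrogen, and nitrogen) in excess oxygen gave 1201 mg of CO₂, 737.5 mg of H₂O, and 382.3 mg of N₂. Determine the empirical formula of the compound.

CH3N

mol C = 1.201 g CO₂ ÷ 44.009 g/mol = 0.027290 mol
mol H = 2 × 0.7375 g H₂O ÷ 18.015 g/mol = 0.081876 mol
mol N = 2 × 0.3823 g N₂ ÷ 28.014 g/mol = 0.027293 mol
Divide by the smallest (0.027290 mol): C 1.000, H 3.000, N 1.000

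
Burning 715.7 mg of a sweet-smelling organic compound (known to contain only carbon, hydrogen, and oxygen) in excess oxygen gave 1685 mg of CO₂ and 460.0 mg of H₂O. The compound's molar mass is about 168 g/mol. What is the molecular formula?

C9H12O3

mol C = 1.685 g CO₂ ÷ 44.009 g/mol = 0.038288 mol
mol H = 2 × 0.4600 g H₂O ÷ 18.015 g/mol = 0.051069 mol
mass O = 0.7157 − (0.45987 + 0.051477) = 0.20435 g → mol O = 0.20435 ÷ 15.999 = 0.012773 mol
Divide by the smallest (0.012773 mol): C 2.998, H 3.998, O 1.000
Empirical formula: C3H4O
Empirical-formula mass = 56.06 g/mol; 168 ÷ 56.06 ≈ 3, so the molecular formula is C9H12O3.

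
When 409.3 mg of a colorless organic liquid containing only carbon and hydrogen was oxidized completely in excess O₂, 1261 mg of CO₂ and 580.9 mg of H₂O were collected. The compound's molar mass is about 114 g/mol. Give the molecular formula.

mol C = 1.261 g CO₂ ÷ 44.009 g/mol = 0.028653 mol
mol H = 2 × 0.5809 g H₂O ÷ 18.015 g/mol = 0.064491 mol
Divide by the smallest (0.028653 mol): C 1.000, H 2.251
Multiplying each by 4 gives whole numbers: C 4.00, H 9.00
Empirical formula: C4H9
Empirical-formula mass = 57.12 g/mol; 114 ÷ 57.12 ≈ 2, so the molecular formula is C8H18.

C8H18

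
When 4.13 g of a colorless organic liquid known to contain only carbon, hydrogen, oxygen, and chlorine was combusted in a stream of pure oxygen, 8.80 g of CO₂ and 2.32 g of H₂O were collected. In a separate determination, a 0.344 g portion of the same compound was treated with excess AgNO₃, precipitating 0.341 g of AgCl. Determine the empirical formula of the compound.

C7H9ClO

mol C = 8.80 g CO₂ ÷ 44.009 g/mol = 0.2000 mol
mol H = 2 × 2.32 g H₂O ÷ 18.015 g/mol = 0.2576 mol
From the AgCl data: mol Cl per gram of compound = (0.341 ÷ 143.318) ÷ 0.344 = 0.006917 mol/g, so in the 4.13 g combustion sample mol Cl = 0.02857 mol
mass O = 4.13 − (2.402 + 0.2596 + 1.013) = 0.4560 g → mol O = 0.4560 ÷ 15.999 = 0.02850 mol
Divide by the smallest (0.02850 mol): C 7.015, H 9.036, Cl 1.002, O 1.000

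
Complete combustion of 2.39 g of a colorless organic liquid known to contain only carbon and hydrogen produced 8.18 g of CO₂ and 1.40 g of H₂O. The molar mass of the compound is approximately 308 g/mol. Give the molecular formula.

C24H20

mol C = 8.18 g CO₂ ÷ 44.009 g/mol = 0.1859 mol
mol H = 2 × 1.40 g H₂O ÷ 18.015 g/mol = 0.1554 mol
Divide by the smallest (0.1554 mol): C 1.196, H 1.000
Multiplying each by 5 gives whole numbers: C 5.98, H 5.00
Empirical formula: C6H5
Empirical-formula mass = 77.11 g/mol; 308 ÷ 77.11 ≈ 4, so the molecular formula is C24H20.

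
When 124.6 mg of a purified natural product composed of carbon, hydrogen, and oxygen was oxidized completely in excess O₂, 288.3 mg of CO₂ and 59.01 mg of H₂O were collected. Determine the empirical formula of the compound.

mol C = 0.2883 g CO₂ ÷ 44.009 g/mol = 0.0065509 mol
mol H = 2 × 0.05901 g H₂O ÷ 18.015 g/mol = 0.0065512 mol
mass O = 0.1246 − (0.078683 + 0.0066036) = 0.039313 g → mol O = 0.039313 ÷ 15.999 = 0.0024572 mol
Divide by the smallest (0.0024572 mol): C 2.666, H 2.666, O 1.000
Multiplying each by 3 gives whole numbers: C 8.00, H 8.00, O 3.00

C8H8O3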